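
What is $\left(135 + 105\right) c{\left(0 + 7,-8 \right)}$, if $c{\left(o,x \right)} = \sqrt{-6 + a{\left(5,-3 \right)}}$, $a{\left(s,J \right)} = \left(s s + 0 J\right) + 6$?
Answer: $1200$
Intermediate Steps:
$a{\left(s,J \right)} = 6 + s^{2}$ ($a{\left(s,J \right)} = \left(s^{2} + 0\right) + 6 = s^{2} + 6 = 6 + s^{2}$)
$c{\left(o,x \right)} = 5$ ($c{\left(o,x \right)} = \sqrt{-6 + \left(6 + 5^{2}\right)} = \sqrt{-6 + \left(6 + 25\right)} = \sqrt{-6 + 31} = \sqrt{25} = 5$)
$\left(135 + 105\right) c{\left(0 + 7,-8 \right)} = \left(135 + 105\right) 5 = 240 \cdot 5 = 1200$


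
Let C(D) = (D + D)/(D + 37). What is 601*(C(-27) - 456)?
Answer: -1386507/5 ≈ -2.7730e+5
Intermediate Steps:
C(D) = 2*D/(37 + D) (C(D) = (2*D)/(37 + D) = 2*D/(37 + D))
601*(C(-27) - 456) = 601*(2*(-27)/(37 - 27) - 456) = 601*(2*(-27)/10 - 456) = 601*(2*(-27)*(⅒) - 456) = 601*(-27/5 - 456) = 601*(-2307/5) = -1386507/5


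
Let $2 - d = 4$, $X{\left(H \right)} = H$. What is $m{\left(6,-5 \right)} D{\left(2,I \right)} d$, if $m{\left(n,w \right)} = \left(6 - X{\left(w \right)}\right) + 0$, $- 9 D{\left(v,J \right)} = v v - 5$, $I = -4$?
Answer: $- \frac{22}{9} \approx -2.4444$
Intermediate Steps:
$d = -2$ ($d = 2 - 4 = -2$)
$D{\left(v,J \right)} = \frac{5}{9} - \frac{v^{2}}{9}$ ($D{\left(v,J \right)} = - \frac{v v - 5}{9} = - \frac{v^{2} - 5}{9} = - \frac{-5 + v^{2}}{9} = \frac{5}{9} - \frac{v^{2}}{9}$)
$m{\left(n,w \right)} = 6 - w$ ($m{\left(n,w \right)} = \left(6 - w\right) + 0 = 6 - w$)
$m{\left(6,-5 \right)} D{\left(2,I \right)} d = \left(6 - -5\right) \left(\frac{5}{9} - \frac{2^{2}}{9}\right) \left(-2\right) = \left(6 + 5\right) \left(\frac{5}{9} - \frac{4}{9}\right) \left(-2\right) = 11 \left(\frac{5}{9} - \frac{4}{9}\right) \left(-2\right) = 11 \cdot \frac{1}{9} \left(-2\right) = \frac{11}{9} \left(-2\right) = - \frac{22}{9}$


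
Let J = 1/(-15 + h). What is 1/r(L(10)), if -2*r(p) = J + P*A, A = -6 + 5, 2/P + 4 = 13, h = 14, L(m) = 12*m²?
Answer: 18/11 ≈ 1.6364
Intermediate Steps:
P = 2/9 (P = 2/(-4 + 13) = 2/9 ≈ 0.22222)
J = -1 (J = 1/(-15 + 14) = 1/(-1) = -1)
A = -1
r(p) = 11/18 (r(p) = -(-1 + (2/9)*(-1))/2 = -(-1 - 2/9)/2 = -½*(-11/9) = 11/18)
1/r(L(10)) = 1/(11/18) = 18/11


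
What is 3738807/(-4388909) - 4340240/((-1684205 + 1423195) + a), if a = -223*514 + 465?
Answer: 17646241392391/1646573822803 ≈ 10.717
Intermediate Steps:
a = -114157 (a = -114622 + 465 = -114157)
3738807/(-4388909) - 4340240/((-1684205 + 1423195) + a) = 3738807/(-4388909) - 4340240/((-1684205 + 1423195) - 114157) = 3738807*(-1/4388909) - 4340240/(-261010 - 114157) = -3738807/4388909 - 4340240/(-375167) = -3738807/4388909 - 4340240*(-1/375167) = -3738807/4388909 + 4340240/375167 = 17646241392391/1646573822803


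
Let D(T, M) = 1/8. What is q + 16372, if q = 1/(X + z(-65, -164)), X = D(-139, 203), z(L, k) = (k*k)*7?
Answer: 24659129852/1506177 ≈ 16372.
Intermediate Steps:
D(T, M) = ⅛
z(L, k) = 7*k² (z(L, k) = k²*7 = 7*k²)
X = ⅛ ≈ 0.12500
q = 8/1506177 (q = 1/(⅛ + 7*(-164)²) = 1/(⅛ + 7*26896) = 1/(⅛ + 188272) = 1/(1506177/8) = 8/1506177 ≈ 5.3115e-6)
q + 16372 = 8/1506177 + 16372 = 24659129852/1506177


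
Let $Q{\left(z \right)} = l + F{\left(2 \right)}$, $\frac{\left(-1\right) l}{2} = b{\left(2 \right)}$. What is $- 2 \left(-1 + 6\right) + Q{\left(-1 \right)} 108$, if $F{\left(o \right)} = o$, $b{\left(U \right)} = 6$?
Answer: $-1090$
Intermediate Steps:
$l = -12$ ($l = \left(-2\right) 6 = -12$)
$Q{\left(z \right)} = -10$ ($Q{\left(z \right)} = -12 + 2 = -10$)
$- 2 \left(-1 + 6\right) + Q{\left(-1 \right)} 108 = - 2 \left(-1 + 6\right) - 1080 = \left(-2\right) 5 - 1080 = -10 - 1080 = -1090$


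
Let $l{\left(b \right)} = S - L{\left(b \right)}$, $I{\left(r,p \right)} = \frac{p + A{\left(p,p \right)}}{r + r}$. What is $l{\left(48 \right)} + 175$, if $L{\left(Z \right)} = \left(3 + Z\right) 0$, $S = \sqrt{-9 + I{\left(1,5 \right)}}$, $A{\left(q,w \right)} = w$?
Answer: $175 + 2 i \approx 175.0 + 2.0 i$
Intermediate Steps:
$I{\left(r,p \right)} = \frac{p}{r}$ ($I{\left(r,p \right)} = \frac{p + p}{r + r} = \frac{2 p}{2 r} = 2 p \frac{1}{2 r} = \frac{p}{r}$)
$S = 2 i$ ($S = \sqrt{-9 + \frac{5}{1}} = \sqrt{-9 + 5 \cdot 1} = \sqrt{-9 + 5} = \sqrt{-4} = 2 i \approx 2.0 i$)
$L{\left(Z \right)} = 0$
$l{\left(b \right)} = 2 i$ ($l{\left(b \right)} = 2 i - 0 = 2 i + 0 = 2 i$)
$l{\left(48 \right)} + 175 = 2 i + 175 = 175 + 2 i$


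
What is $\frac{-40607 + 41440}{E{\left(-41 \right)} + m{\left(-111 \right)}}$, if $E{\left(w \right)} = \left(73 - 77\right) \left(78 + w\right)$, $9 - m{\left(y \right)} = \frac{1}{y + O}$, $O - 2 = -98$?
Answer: $- \frac{172431}{28772} \approx -5.993$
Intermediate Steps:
$O = -96$ ($O = 2 - 98 = -96$)
$m{\left(y \right)} = 9 - \frac{1}{-96 + y}$ ($m{\left(y \right)} = 9 - \frac{1}{y - 96} = 9 - \frac{1}{-96 + y}$)
$E{\left(w \right)} = -312 - 4 w$ ($E{\left(w \right)} = - 4 \left(78 + w\right) = -312 - 4 w$)
$\frac{-40607 + 41440}{E{\left(-41 \right)} + m{\left(-111 \right)}} = \frac{-40607 + 41440}{\left(-312 - -164\right) + \frac{-865 + 9 \left(-111\right)}{-96 - 111}} = \frac{833}{\left(-312 + 164\right) + \frac{-865 - 999}{-207}} = \frac{833}{-148 - - \frac{1864}{207}} = \frac{833}{-148 + \frac{1864}{207}} = \frac{833}{- \frac{28772}{207}} = 833 \left(- \frac{207}{28772}\right) = - \frac{172431}{28772}$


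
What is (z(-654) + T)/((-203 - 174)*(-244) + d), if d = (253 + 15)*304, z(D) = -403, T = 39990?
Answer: 39587/173460 ≈ 0.22822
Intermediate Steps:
d = 81472 (d = 268*304 = 81472)
(z(-654) + T)/((-203 - 174)*(-244) + d) = (-403 + 39990)/((-203 - 174)*(-244) + 81472) = 39587/(-377*(-244) + 81472) = 39587/(91988 + 81472) = 39587/173460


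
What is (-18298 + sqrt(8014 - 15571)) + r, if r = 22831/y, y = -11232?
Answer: -205545967/11232 + I*sqrt(7557) ≈ -18300.0 + 86.931*I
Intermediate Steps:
r = -22831/11232 (r = 22831/(-11232) = 22831*(-1/11232) = -22831/11232 ≈ -2.0327)
(-18298 + sqrt(8014 - 15571)) + r = (-18298 + sqrt(8014 - 15571)) - 22831/11232 = (-18298 + sqrt(-7557)) - 22831/11232 = (-18298 + I*sqrt(7557)) - 22831/11232 = -205545967/11232 + I*sqrt(7557)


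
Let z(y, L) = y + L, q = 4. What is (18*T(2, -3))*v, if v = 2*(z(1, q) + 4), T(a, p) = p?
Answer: -972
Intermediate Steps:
z(y, L) = L + y
v = 18 (v = 2*((4 + 1) + 4) = 2*(5 + 4) = 2*9 = 18)
(18*T(2, -3))*v = (18*(-3))*18 = -54*18 = -972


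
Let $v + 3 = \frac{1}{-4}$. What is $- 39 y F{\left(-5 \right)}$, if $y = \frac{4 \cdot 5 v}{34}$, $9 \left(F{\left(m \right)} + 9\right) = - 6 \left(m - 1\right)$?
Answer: $- \frac{12675}{34} \approx -372.79$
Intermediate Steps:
$F{\left(m \right)} = - \frac{25}{3} - \frac{2 m}{3}$ ($F{\left(m \right)} = -9 + \frac{\left(-6\right) \left(m - 1\right)}{9} = -9 + \frac{\left(-6\right) \left(-1 + m\right)}{9} = -9 + \frac{6 - 6 m}{9} = -9 - \left(- \frac{2}{3} + \frac{2 m}{3}\right) = - \frac{25}{3} - \frac{2 m}{3}$)
$v = - \frac{13}{4}$ ($v = -3 + \frac{1}{-4} = -3 - \frac{1}{4} = - \frac{13}{4} \approx -3.25$)
$y = - \frac{65}{34}$ ($y = \frac{4 \cdot 5 \left(- \frac{13}{4}\right)}{34} = 20 \left(- \frac{13}{4}\right) \frac{1}{34} = \left(-65\right) \frac{1}{34} = - \frac{65}{34} \approx -1.9118$)
$- 39 y F{\left(-5 \right)} = \left(-39\right) \left(- \frac{65}{34}\right) \left(- \frac{25}{3} - - \frac{10}{3}\right) = \frac{2535 \left(- \frac{25}{3} + \frac{10}{3}\right)}{34} = \frac{2535}{34} \left(-5\right) = - \frac{12675}{34}$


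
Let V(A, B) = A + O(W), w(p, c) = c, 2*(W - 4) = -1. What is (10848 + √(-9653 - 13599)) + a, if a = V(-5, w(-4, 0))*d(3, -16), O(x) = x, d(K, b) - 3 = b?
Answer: 21735/2 + 2*I*√5813 ≈ 10868.0 + 152.49*I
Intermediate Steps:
W = 7/2 (W = 4 + (½)*(-1) = 4 - ½ = 7/2 ≈ 3.5000)
d(K, b) = 3 + b
V(A, B) = 7/2 + A (V(A, B) = A + 7/2 = 7/2 + A)
a = 39/2 (a = (7/2 - 5)*(3 - 16) = -3/2*(-13) = 39/2 ≈ 19.500)
(10848 + √(-9653 - 13599)) + a = (10848 + √(-9653 - 13599)) + 39/2 = (10848 + √(-23252)) + 39/2 = (10848 + 2*I*√5813) + 39/2 = 21735/2 + 2*I*√5813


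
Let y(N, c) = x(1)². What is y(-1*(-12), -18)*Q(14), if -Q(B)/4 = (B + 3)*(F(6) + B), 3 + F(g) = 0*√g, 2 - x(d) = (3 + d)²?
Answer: -146608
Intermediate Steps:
x(d) = 2 - (3 + d)²
F(g) = -3 (F(g) = -3 + 0*√g = -3 + 0 = -3)
y(N, c) = 196 (y(N, c) = (2 - (3 + 1)²)² = (2 - 1*4²)² = (2 - 1*16)² = (2 - 16)² = (-14)² = 196)
Q(B) = -4*(-3 + B)*(3 + B) (Q(B) = -4*(B + 3)*(-3 + B) = -4*(3 + B)*(-3 + B) = -4*(-3 + B)*(3 + B))
y(-1*(-12), -18)*Q(14) = 196*(36 - 4*14²) = 196*(36 - 4*196) = 196*(36 - 784) = 196*(-748) = -146608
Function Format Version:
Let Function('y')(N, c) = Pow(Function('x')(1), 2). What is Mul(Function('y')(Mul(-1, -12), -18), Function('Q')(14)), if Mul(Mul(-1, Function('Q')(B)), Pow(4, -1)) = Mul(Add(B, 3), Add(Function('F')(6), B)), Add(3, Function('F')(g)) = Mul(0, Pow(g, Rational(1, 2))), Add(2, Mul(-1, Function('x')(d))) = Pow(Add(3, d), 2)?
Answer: -146608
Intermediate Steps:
Function('x')(d) = Add(2, Mul(-1, Pow(Add(3, d), 2)))
Function('F')(g) = -3 (Function('F')(g) = Add(-3, Mul(0, Pow(g, Rational(1, 2)))) = Add(-3, 0) = -3)
Function('y')(N, c) = 196 (Function('y')(N, c) = Pow(Add(2, Mul(-1, Pow(Add(3, 1), 2))), 2) = Pow(Add(2, Mul(-1, Pow(4, 2))), 2) = Pow(Add(2, Mul(-1, 16)), 2) = Pow(Add(2, -16), 2) = Pow(-14, 2) = 196)
Function('Q')(B) = Mul(-4, Add(-3, B), Add(3, B)) (Function('Q')(B) = Mul(-4, Mul(Add(B, 3), Add(-3, B))) = Mul(-4, Mul(Add(3, B), Add(-3, B))) = Mul(-4, Mul(Add(-3, B), Add(3, B))) = Mul(-4, Add(-3, B), Add(3, B)))
Mul(Function('y')(Mul(-1, -12), -18), Function('Q')(14)) = Mul(196, Add(36, Mul(-4, Pow(14, 2)))) = Mul(196, Add(36, Mul(-4, 196))) = Mul(196, Add(36, -784)) = Mul(196, -748) = -146608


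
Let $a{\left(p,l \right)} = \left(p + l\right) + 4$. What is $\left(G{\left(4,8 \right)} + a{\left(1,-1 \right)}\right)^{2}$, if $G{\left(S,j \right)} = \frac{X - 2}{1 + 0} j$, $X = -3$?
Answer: $1296$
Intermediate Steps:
$a{\left(p,l \right)} = 4 + l + p$ ($a{\left(p,l \right)} = \left(l + p\right) + 4 = 4 + l + p$)
$G{\left(S,j \right)} = - 5 j$ ($G{\left(S,j \right)} = \frac{-3 - 2}{1 + 0} j = - \frac{5}{1} j = \left(-5\right) 1 j = - 5 j$)
$\left(G{\left(4,8 \right)} + a{\left(1,-1 \right)}\right)^{2} = \left(\left(-5\right) 8 + \left(4 - 1 + 1\right)\right)^{2} = \left(-40 + 4\right)^{2} = \left(-36\right)^{2} = 1296$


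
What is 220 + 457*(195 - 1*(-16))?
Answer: 96647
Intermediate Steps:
220 + 457*(195 - 1*(-16)) = 220 + 457*(195 + 16) = 220 + 457*211 = 220 + 96427 = 96647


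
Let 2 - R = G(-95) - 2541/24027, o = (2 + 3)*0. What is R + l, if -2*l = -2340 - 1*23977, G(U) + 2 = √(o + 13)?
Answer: 210838619/16018 - √13 ≈ 13159.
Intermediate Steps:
o = 0 (o = 5*0 = 0)
G(U) = -2 + √13 (G(U) = -2 + √(0 + 13) = -2 + √13)
l = 26317/2 (l = -(-2340 - 1*23977)/2 = -(-2340 - 23977)/2 = -½*(-26317) = 26317/2 ≈ 13159.)
R = 32883/8009 - √13 (R = 2 - ((-2 + √13) - 2541/24027) = 2 - ((-2 + √13) - 2541*1/24027) = 2 - ((-2 + √13) - 847/8009) = 2 - (-16865/8009 + √13) = 2 + (16865/8009 - √13) = 32883/8009 - √13 ≈ 0.50021)
R + l = (32883/8009 - √13) + 26317/2 = 210838619/16018 - √13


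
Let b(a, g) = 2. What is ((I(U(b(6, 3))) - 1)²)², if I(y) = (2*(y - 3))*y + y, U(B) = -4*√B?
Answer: 35444161 + 24035760*√2 ≈ 6.9436e+7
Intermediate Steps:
I(y) = y + y*(-6 + 2*y) (I(y) = (2*(-3 + y))*y + y = (-6 + 2*y)*y + y = y*(-6 + 2*y) + y = y + y*(-6 + 2*y))
((I(U(b(6, 3))) - 1)²)² = (((-4*√2)*(-5 + 2*(-4*√2)) - 1)²)² = (((-4*√2)*(-5 - 8*√2) - 1)²)² = ((-4*√2*(-5 - 8*√2) - 1)²)² = ((-1 - 4*√2*(-5 - 8*√2))²)² = (-1 - 4*√2*(-5 - 8*√2))⁴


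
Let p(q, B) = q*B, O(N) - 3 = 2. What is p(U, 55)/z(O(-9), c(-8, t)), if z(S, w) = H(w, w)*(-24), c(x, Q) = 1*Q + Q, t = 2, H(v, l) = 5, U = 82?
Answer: -451/12 ≈ -37.583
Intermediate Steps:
O(N) = 5 (O(N) = 3 + 2 = 5)
c(x, Q) = 2*Q (c(x, Q) = Q + Q = 2*Q)
z(S, w) = -120 (z(S, w) = 5*(-24) = -120)
p(q, B) = B*q
p(U, 55)/z(O(-9), c(-8, t)) = (55*82)/(-120) = 4510*(-1/120) = -451/12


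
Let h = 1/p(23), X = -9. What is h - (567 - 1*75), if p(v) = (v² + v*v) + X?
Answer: -516107/1049 ≈ -492.00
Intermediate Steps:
p(v) = -9 + 2*v² (p(v) = (v² + v*v) - 9 = (v² + v²) - 9 = 2*v² - 9 = -9 + 2*v²)
h = 1/1049 (h = 1/(-9 + 2*23²) = 1/(-9 + 2*529) = 1/(-9 + 1058) = 1/1049 ≈ 0.00095329)
h - (567 - 1*75) = 1/1049 - (567 - 1*75) = 1/1049 - (567 - 75) = 1/1049 - 1*492 = 1/1049 - 492 = -516107/1049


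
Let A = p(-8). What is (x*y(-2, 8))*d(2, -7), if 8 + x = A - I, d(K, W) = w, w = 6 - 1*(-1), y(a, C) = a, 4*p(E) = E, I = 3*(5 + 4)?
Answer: 518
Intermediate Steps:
I = 27 (I = 3*9 = 27)
p(E) = E/4
A = -2 (A = (1/4)*(-8) = -2)
w = 7 (w = 6 + 1 = 7)
d(K, W) = 7
x = -37 (x = -8 + (-2 - 1*27) = -8 + (-2 - 27) = -8 - 29 = -37)
(x*y(-2, 8))*d(2, -7) = -37*(-2)*7 = 74*7 = 518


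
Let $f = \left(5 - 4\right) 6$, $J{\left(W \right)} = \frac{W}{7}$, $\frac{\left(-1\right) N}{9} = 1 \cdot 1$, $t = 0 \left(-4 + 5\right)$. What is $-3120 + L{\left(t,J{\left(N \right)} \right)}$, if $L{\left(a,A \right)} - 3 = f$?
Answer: $-3111$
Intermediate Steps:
$t = 0$ ($t = 0 \cdot 1 = 0$)
$N = -9$ ($N = - 9 \cdot 1 \cdot 1 = \left(-9\right) 1 = -9$)
$J{\left(W \right)} = \frac{W}{7}$ ($J{\left(W \right)} = W \frac{1}{7} = \frac{W}{7}$)
$f = 6$ ($f = 1 \cdot 6 = 6$)
$L{\left(a,A \right)} = 9$ ($L{\left(a,A \right)} = 3 + 6 = 9$)
$-3120 + L{\left(t,J{\left(N \right)} \right)} = -3120 + 9 = -3111$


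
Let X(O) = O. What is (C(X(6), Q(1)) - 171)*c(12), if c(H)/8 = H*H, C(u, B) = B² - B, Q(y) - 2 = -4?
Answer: -190080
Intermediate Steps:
Q(y) = -2 (Q(y) = 2 - 4 = -2)
c(H) = 8*H² (c(H) = 8*(H*H) = 8*H²)
(C(X(6), Q(1)) - 171)*c(12) = (-2*(-1 - 2) - 171)*(8*12²) = (-2*(-3) - 171)*(8*144) = (6 - 171)*1152 = -165*1152 = -190080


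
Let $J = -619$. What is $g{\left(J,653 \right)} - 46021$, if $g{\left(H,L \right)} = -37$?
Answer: $-46058$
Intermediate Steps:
$g{\left(J,653 \right)} - 46021 = -37 - 46021 = -46058$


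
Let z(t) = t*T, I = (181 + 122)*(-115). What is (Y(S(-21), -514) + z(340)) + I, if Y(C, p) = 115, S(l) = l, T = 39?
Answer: -21470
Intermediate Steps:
I = -34845 (I = 303*(-115) = -34845)
z(t) = 39*t (z(t) = t*39 = 39*t)
(Y(S(-21), -514) + z(340)) + I = (115 + 39*340) - 34845 = (115 + 13260) - 34845 = 13375 - 34845 = -21470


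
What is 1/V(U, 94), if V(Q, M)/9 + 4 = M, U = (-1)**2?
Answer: 1/810 ≈ 0.0012346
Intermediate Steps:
U = 1
V(Q, M) = -36 + 9*M
1/V(U, 94) = 1/(-36 + 9*94) = 1/(-36 + 846) = 1/810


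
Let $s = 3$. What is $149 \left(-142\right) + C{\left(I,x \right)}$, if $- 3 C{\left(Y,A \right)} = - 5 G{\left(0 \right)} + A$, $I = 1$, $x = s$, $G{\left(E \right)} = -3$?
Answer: $-21164$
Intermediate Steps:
$x = 3$
$C{\left(Y,A \right)} = -5 - \frac{A}{3}$ ($C{\left(Y,A \right)} = - \frac{\left(-5\right) \left(-3\right) + A}{3} = - \frac{15 + A}{3} = -5 - \frac{A}{3}$)
$149 \left(-142\right) + C{\left(I,x \right)} = 149 \left(-142\right) - 6 = -21158 - 6 = -21164$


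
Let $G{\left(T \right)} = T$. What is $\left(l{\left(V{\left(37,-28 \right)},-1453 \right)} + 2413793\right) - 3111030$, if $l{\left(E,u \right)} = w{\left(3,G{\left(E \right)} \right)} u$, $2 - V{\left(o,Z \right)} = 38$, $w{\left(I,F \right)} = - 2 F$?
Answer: $-801853$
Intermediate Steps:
$V{\left(o,Z \right)} = -36$ ($V{\left(o,Z \right)} = 2 - 38 = -36$)
$l{\left(E,u \right)} = - 2 E u$
$\left(l{\left(V{\left(37,-28 \right)},-1453 \right)} + 2413793\right) - 3111030 = \left(\left(-2\right) \left(-36\right) \left(-1453\right) + 2413793\right) - 3111030 = \left(-104616 + 2413793\right) - 3111030 = 2309177 - 3111030 = -801853$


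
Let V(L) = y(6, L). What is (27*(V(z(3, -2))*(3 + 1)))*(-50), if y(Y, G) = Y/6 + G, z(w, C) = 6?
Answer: -37800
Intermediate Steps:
y(Y, G) = G + Y/6 (y(Y, G) = Y/6 + G = G + Y/6)
V(L) = 1 + L (V(L) = L + (1/6)*6 = L + 1 = 1 + L)
(27*(V(z(3, -2))*(3 + 1)))*(-50) = (27*((1 + 6)*(3 + 1)))*(-50) = (27*(7*4))*(-50) = (27*28)*(-50) = 756*(-50) = -37800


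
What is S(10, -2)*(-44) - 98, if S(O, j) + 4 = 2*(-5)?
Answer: 518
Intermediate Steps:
S(O, j) = -14 (S(O, j) = -4 + 2*(-5) = -4 - 10 = -14)
S(10, -2)*(-44) - 98 = -14*(-44) - 98 = 616 - 98 = 518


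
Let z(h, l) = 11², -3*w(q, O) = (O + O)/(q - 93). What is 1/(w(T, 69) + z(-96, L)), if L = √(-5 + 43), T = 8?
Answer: 85/10331 ≈ 0.0082277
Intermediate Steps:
w(q, O) = -2*O/(3*(-93 + q)) (w(q, O) = -(O + O)/(3*(q - 93)) = -2*O/(3*(-93 + q)))
L = √38 ≈ 6.1644
z(h, l) = 121
1/(w(T, 69) + z(-96, L)) = 1/(-2*69/(-279 + 3*8) + 121) = 1/(-2*69/(-279 + 24) + 121) = 1/(-2*69/(-255) + 121) = 1/(-2*69*(-1/255) + 121) = 1/(46/85 + 121) = 1/(10331/85) = 85/10331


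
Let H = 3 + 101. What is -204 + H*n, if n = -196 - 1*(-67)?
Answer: -13620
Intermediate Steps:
n = -129 (n = -196 + 67 = -129)
H = 104
-204 + H*n = -204 + 104*(-129) = -204 - 13416 = -13620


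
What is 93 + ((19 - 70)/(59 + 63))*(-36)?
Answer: 6591/61 ≈ 108.05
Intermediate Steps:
93 + ((19 - 70)/(59 + 63))*(-36) = 93 - 51/122*(-36) = 93 + 918/61 = 6591/61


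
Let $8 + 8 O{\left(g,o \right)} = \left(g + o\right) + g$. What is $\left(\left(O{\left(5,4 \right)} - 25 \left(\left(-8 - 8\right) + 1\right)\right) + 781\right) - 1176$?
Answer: $- \frac{77}{4} \approx -19.25$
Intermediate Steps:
$O{\left(g,o \right)} = -1 + \frac{g}{4} + \frac{o}{8}$ ($O{\left(g,o \right)} = -1 + \frac{\left(g + o\right) + g}{8} = -1 + \frac{o + 2 g}{8} = -1 + \left(\frac{g}{4} + \frac{o}{8}\right) = -1 + \frac{g}{4} + \frac{o}{8}$)
$\left(\left(O{\left(5,4 \right)} - 25 \left(\left(-8 - 8\right) + 1\right)\right) + 781\right) - 1176 = \left(\left(\left(-1 + \frac{1}{4} \cdot 5 + \frac{1}{8} \cdot 4\right) - 25 \left(\left(-8 - 8\right) + 1\right)\right) + 781\right) - 1176 = \left(\left(\left(-1 + \frac{5}{4} + \frac{1}{2}\right) - 25 \left(-16 + 1\right)\right) + 781\right) - 1176 = \left(\left(\frac{3}{4} - -375\right) + 781\right) - 1176 = \left(\left(\frac{3}{4} + 375\right) + 781\right) - 1176 = \left(\frac{1503}{4} + 781\right) - 1176 = \frac{4627}{4} - 1176 = - \frac{77}{4}$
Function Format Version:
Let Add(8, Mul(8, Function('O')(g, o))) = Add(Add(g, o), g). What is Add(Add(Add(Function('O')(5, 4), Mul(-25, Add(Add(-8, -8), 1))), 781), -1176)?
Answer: Rational(-77, 4) ≈ -19.250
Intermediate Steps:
Function('O')(g, o) = Add(-1, Mul(Rational(1, 4), g), Mul(Rational(1, 8), o)) (Function('O')(g, o) = Add(-1, Mul(Rational(1, 8), Add(Add(g, o), g))) = Add(-1, Mul(Rational(1, 8), Add(o, Mul(2, g)))) = Add(-1, Add(Mul(Rational(1, 4), g), Mul(Rational(1, 8), o))) = Add(-1, Mul(Rational(1, 4), g), Mul(Rational(1, 8), o)))
Add(Add(Add(Function('O')(5, 4), Mul(-25, Add(Add(-8, -8), 1))), 781), -1176) = Add(Add(Add(Add(-1, Mul(Rational(1, 4), 5), Mul(Rational(1, 8), 4)), Mul(-25, Add(Add(-8, -8), 1))), 781), -1176) = Add(Add(Add(Add(-1, Rational(5, 4), Rational(1, 2)), Mul(-25, Add(-16, 1))), 781), -1176) = Add(Add(Add(Rational(3, 4), Mul(-25, -15)), 781), -1176) = Add(Add(Add(Rational(3, 4), 375), 781), -1176) = Add(Add(Rational(1503, 4), 781), -1176) = Add(Rational(4627, 4), -1176) = Rational(-77, 4)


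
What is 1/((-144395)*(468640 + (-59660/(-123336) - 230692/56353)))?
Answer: -157962582/10689130713586301915 ≈ -1.4778e-11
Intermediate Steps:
1/((-144395)*(468640 + (-59660/(-123336) - 230692/56353))) = -1/(144395*(468640 + (-59660*(-1/123336) - 230692*1/56353))) = -1/(144395*(468640 + (14915/30834 - 20972/5123))) = -1/(144395*(468640 - 570241103/157962582)) = -1/(144395*74027014187377/157962582) = -1/144395*157962582/74027014187377 = -157962582/10689130713586301915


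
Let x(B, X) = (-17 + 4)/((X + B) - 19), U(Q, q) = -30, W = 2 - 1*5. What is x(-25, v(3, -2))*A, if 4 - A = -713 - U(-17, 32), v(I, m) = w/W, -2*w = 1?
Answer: 53586/263 ≈ 203.75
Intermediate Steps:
w = -1/2 (w = -1/2*1 = -1/2 ≈ -0.50000)
W = -3 (W = 2 - 5 = -3)
v(I, m) = 1/6 (v(I, m) = -1/2/(-3) = -1/2*(-1/3) = 1/6)
x(B, X) = -13/(-19 + B + X) (x(B, X) = -13/((B + X) - 19) = -13/(-19 + B + X))
A = 687 (A = 4 - (-713 - 1*(-30)) = 4 - (-713 + 30) = 4 - 1*(-683) = 4 + 683 = 687)
x(-25, v(3, -2))*A = -13/(-19 - 25 + 1/6)*687 = -13/(-263/6)*687 = -13*(-6/263)*687 = (78/263)*687 = 53586/263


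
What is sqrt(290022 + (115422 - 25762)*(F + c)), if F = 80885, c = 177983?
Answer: sqrt(23210394902) ≈ 1.5235e+5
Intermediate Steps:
sqrt(290022 + (115422 - 25762)*(F + c)) = sqrt(290022 + (115422 - 25762)*(80885 + 177983)) = sqrt(290022 + 89660*258868) = sqrt(290022 + 23210104880) = sqrt(23210394902)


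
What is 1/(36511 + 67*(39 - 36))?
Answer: 1/36712 ≈ 2.7239e-5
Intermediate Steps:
1/(36511 + 67*(39 - 36)) = 1/(36511 + 67*3) = 1/(36511 + 201) = 1/36712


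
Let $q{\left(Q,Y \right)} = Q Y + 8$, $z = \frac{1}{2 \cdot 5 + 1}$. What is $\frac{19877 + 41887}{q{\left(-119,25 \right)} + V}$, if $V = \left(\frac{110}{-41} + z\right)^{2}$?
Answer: $- \frac{6281429682}{301062103} \approx -20.864$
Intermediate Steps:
$z = \frac{1}{11}$ ($z = \frac{1}{10 + 1} = \frac{1}{11} \approx 0.090909$)
$V = \frac{1366561}{203401}$ ($V = \left(\frac{110}{-41} + \frac{1}{11}\right)^{2} = \left(110 \left(- \frac{1}{41}\right) + \frac{1}{11}\right)^{2} = \left(- \frac{110}{41} + \frac{1}{11}\right)^{2} = \left(- \frac{1169}{451}\right)^{2} = \frac{1366561}{203401} \approx 6.7186$)
$q{\left(Q,Y \right)} = 8 + Q Y$
$\frac{19877 + 41887}{q{\left(-119,25 \right)} + V} = \frac{19877 + 41887}{\left(8 - 2975\right) + \frac{1366561}{203401}} = \frac{61764}{\left(8 - 2975\right) + \frac{1366561}{203401}} = \frac{61764}{-2967 + \frac{1366561}{203401}} = \frac{61764}{- \frac{602124206}{203401}} = 61764 \left(- \frac{203401}{602124206}\right) = - \frac{6281429682}{301062103}$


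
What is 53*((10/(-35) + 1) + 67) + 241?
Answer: 26809/7 ≈ 3829.9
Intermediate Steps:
53*((10/(-35) + 1) + 67) + 241 = 53*((10*(-1/35) + 1) + 67) + 241 = 53*((-2/7 + 1) + 67) + 241 = 53*(5/7 + 67) + 241 = 53*(474/7) + 241 = 25122/7 + 241 = 26809/7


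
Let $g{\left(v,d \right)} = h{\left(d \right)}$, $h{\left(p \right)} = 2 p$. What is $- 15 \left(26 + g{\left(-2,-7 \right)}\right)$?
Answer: $-180$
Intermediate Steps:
$g{\left(v,d \right)} = 2 d$
$- 15 \left(26 + g{\left(-2,-7 \right)}\right) = - 15 \left(26 + 2 \left(-7\right)\right) = - 15 \left(26 - 14\right) = \left(-15\right) 12 = -180$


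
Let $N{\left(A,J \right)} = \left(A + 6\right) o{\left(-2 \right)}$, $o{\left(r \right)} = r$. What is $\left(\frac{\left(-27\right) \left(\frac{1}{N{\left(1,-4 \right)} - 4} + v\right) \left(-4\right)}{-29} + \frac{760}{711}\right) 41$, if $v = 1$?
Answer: $- \frac{2069762}{20619} \approx -100.38$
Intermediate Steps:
$N{\left(A,J \right)} = -12 - 2 A$ ($N{\left(A,J \right)} = \left(A + 6\right) \left(-2\right) = \left(6 + A\right) \left(-2\right) = -12 - 2 A$)
$\left(\frac{\left(-27\right) \left(\frac{1}{N{\left(1,-4 \right)} - 4} + v\right) \left(-4\right)}{-29} + \frac{760}{711}\right) 41 = \left(\frac{\left(-27\right) \left(\frac{1}{\left(-12 - 2\right) - 4} + 1\right) \left(-4\right)}{-29} + \frac{760}{711}\right) 41 = \left(- 27 \left(\frac{1}{\left(-12 - 2\right) - 4} + 1\right) \left(-4\right) \left(- \frac{1}{29}\right) + 760 \cdot \frac{1}{711}\right) 41 = \left(- 27 \left(\frac{1}{-14 - 4} + 1\right) \left(-4\right) \left(- \frac{1}{29}\right) + \frac{760}{711}\right) 41 = \left(- 27 \left(\frac{1}{-18} + 1\right) \left(-4\right) \left(- \frac{1}{29}\right) + \frac{760}{711}\right) 41 = \left(- 27 \left(- \frac{1}{18} + 1\right) \left(-4\right) \left(- \frac{1}{29}\right) + \frac{760}{711}\right) 41 = \left(- 27 \cdot \frac{17}{18} \left(-4\right) \left(- \frac{1}{29}\right) + \frac{760}{711}\right) 41 = \left(\left(-27\right) \left(- \frac{34}{9}\right) \left(- \frac{1}{29}\right) + \frac{760}{711}\right) 41 = \left(102 \left(- \frac{1}{29}\right) + \frac{760}{711}\right) 41 = \left(- \frac{102}{29} + \frac{760}{711}\right) 41 = \left(- \frac{50482}{20619}\right) 41 = - \frac{2069762}{20619}$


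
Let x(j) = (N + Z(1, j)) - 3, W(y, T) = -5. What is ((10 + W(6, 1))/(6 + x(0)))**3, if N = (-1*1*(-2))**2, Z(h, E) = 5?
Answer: 125/1728 ≈ 0.072338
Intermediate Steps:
N = 4 (N = (-1*(-2))**2 = 2**2 = 4)
x(j) = 6 (x(j) = (4 + 5) - 3 = 9 - 3 = 6)
((10 + W(6, 1))/(6 + x(0)))**3 = ((10 - 5)/(6 + 6))**3 = (5/12)**3 = 125/1728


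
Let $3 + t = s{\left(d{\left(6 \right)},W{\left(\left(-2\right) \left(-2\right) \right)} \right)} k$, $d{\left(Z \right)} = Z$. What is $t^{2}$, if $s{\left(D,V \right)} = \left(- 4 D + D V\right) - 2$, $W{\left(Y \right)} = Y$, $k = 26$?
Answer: $3025$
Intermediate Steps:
$s{\left(D,V \right)} = -2 - 4 D + D V$
$t = -55$ ($t = -3 + \left(-2 - 24 + 6 \left(\left(-2\right) \left(-2\right)\right)\right) 26 = -3 + \left(-2 - 24 + 6 \cdot 4\right) 26 = -3 + \left(-2 - 24 + 24\right) 26 = -3 - 52 = -55$)
$t^{2} = \left(-55\right)^{2} = 3025$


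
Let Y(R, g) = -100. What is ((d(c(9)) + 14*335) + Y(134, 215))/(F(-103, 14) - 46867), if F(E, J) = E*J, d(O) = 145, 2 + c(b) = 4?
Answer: -4735/48309 ≈ -0.098015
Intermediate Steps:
c(b) = 2 (c(b) = -2 + 4 = 2)
((d(c(9)) + 14*335) + Y(134, 215))/(F(-103, 14) - 46867) = ((145 + 14*335) - 100)/(-103*14 - 46867) = ((145 + 4690) - 100)/(-1442 - 46867) = (4835 - 100)/(-48309) = 4735*(-1/48309) = -4735/48309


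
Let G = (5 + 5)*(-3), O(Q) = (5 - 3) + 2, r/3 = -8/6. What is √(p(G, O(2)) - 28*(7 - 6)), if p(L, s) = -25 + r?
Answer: I*√57 ≈ 7.5498*I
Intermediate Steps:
r = -4 (r = 3*(-8/6) = 3*(-8*⅙) = 3*(-4/3) = -4)
O(Q) = 4 (O(Q) = 2 + 2 = 4)
G = -30 (G = 10*(-3) = -30)
p(L, s) = -29 (p(L, s) = -25 - 4 = -29)
√(p(G, O(2)) - 28*(7 - 6)) = √(-29 - 28*(7 - 6)) = √(-29 - 28*1) = √(-29 - 28) = √(-57) = I*√57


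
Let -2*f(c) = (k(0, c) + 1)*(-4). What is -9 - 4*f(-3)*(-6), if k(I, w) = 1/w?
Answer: 23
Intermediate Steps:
f(c) = 2 + 2/c (f(c) = -(1/c + 1)*(-4)/2 = -(1 + 1/c)*(-4)/2 = -(-4 - 4/c)/2 = 2 + 2/c)
-9 - 4*f(-3)*(-6) = -9 - 4*(2 + 2/(-3))*(-6) = -9 - 4*(2 + 2*(-1/3))*(-6) = -9 - 4*(2 - 2/3)*(-6) = -9 - 4*4/3*(-6) = -9 - 16/3*(-6) = -9 + 32 = 23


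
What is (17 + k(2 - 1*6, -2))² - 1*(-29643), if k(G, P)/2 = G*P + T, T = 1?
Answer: 30868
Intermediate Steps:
k(G, P) = 2 + 2*G*P (k(G, P) = 2*(G*P + 1) = 2*(1 + G*P) = 2 + 2*G*P)
(17 + k(2 - 1*6, -2))² - 1*(-29643) = (17 + (2 + 2*(2 - 1*6)*(-2)))² - 1*(-29643) = (17 + (2 + 2*(2 - 6)*(-2)))² + 29643 = (17 + (2 + 2*(-4)*(-2)))² + 29643 = (17 + (2 + 16))² + 29643 = (17 + 18)² + 29643 = 35² + 29643 = 1225 + 29643 = 30868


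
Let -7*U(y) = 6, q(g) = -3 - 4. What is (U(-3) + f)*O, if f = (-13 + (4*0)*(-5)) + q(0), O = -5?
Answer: 730/7 ≈ 104.29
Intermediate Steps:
q(g) = -7
U(y) = -6/7 (U(y) = -⅐*6 = -6/7)
f = -20 (f = (-13 + (4*0)*(-5)) - 7 = (-13 + 0*(-5)) - 7 = (-13 + 0) - 7 = -13 - 7 = -20)
(U(-3) + f)*O = (-6/7 - 20)*(-5) = -146/7*(-5) = 730/7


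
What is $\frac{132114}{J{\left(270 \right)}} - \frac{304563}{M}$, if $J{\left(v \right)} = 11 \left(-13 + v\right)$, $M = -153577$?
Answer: $\frac{21150671379}{434162179} \approx 48.716$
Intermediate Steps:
$J{\left(v \right)} = -143 + 11 v$
$\frac{132114}{J{\left(270 \right)}} - \frac{304563}{M} = \frac{132114}{-143 + 11 \cdot 270} - \frac{304563}{-153577} = \frac{132114}{-143 + 2970} - - \frac{304563}{153577} = \frac{132114}{2827} + \frac{304563}{153577} = \frac{21150671379}{434162179}$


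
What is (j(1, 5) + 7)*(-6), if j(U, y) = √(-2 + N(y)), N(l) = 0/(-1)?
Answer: -42 - 6*I*√2 ≈ -42.0 - 8.4853*I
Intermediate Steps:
N(l) = 0 (N(l) = 0*(-1) = 0)
j(U, y) = I*√2 (j(U, y) = √(-2 + 0) = √(-2) = I*√2)
(j(1, 5) + 7)*(-6) = (I*√2 + 7)*(-6) = (7 + I*√2)*(-6) = -42 - 6*I*√2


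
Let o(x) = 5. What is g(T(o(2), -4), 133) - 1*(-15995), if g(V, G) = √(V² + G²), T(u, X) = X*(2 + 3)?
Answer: 15995 + √18089 ≈ 16130.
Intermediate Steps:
T(u, X) = 5*X (T(u, X) = X*5 = 5*X)
g(V, G) = √(G² + V²)
g(T(o(2), -4), 133) - 1*(-15995) = √(133² + (5*(-4))²) - 1*(-15995) = √(17689 + (-20)²) + 15995 = √(17689 + 400) + 15995 = √18089 + 15995 = 15995 + √18089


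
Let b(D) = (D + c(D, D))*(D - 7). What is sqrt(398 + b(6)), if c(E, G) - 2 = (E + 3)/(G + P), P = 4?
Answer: sqrt(38910)/10 ≈ 19.726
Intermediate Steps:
c(E, G) = 2 + (3 + E)/(4 + G) (c(E, G) = 2 + (E + 3)/(G + 4) = 2 + (3 + E)/(4 + G))
b(D) = (-7 + D)*(D + (11 + 3*D)/(4 + D)) (b(D) = (D + (11 + D + 2*D)/(4 + D))*(D - 7) = (D + (11 + 3*D)/(4 + D))*(-7 + D) = (-7 + D)*(D + (11 + 3*D)/(4 + D)))
sqrt(398 + b(6)) = sqrt(398 + (-77 + 6**3 - 38*6)/(4 + 6)) = sqrt(398 + (-77 + 216 - 228)/10) = sqrt(398 + (1/10)*(-89)) = sqrt(398 - 89/10) = sqrt(3891/10) = sqrt(38910)/10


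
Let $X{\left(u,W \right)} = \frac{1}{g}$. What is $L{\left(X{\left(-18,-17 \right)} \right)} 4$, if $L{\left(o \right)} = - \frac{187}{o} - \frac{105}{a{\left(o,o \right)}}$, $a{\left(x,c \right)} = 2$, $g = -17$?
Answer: $12506$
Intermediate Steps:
$X{\left(u,W \right)} = - \frac{1}{17}$ ($X{\left(u,W \right)} = \frac{1}{-17} = - \frac{1}{17}$)
$L{\left(o \right)} = - \frac{105}{2} - \frac{187}{o}$ ($L{\left(o \right)} = - \frac{187}{o} - \frac{105}{2} = - \frac{105}{2} - \frac{187}{o}$)
$L{\left(X{\left(-18,-17 \right)} \right)} 4 = \left(- \frac{105}{2} - \frac{187}{- \frac{1}{17}}\right) 4 = \left(- \frac{105}{2} - -3179\right) 4 = \left(- \frac{105}{2} + 3179\right) 4 = \frac{6253}{2} \cdot 4 = 12506$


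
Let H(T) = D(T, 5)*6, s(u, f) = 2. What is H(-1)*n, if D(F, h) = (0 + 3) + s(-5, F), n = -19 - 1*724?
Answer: -22290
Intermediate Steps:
n = -743 (n = -19 - 724 = -743)
D(F, h) = 5 (D(F, h) = (0 + 3) + 2 = 3 + 2 = 5)
H(T) = 30 (H(T) = 5*6 = 30)
H(-1)*n = 30*(-743) = -22290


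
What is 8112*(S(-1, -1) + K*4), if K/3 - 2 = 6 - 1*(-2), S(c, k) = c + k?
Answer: 957216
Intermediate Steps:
K = 30 (K = 6 + 3*(6 - 1*(-2)) = 6 + 3*(6 + 2) = 6 + 3*8 = 6 + 24 = 30)
8112*(S(-1, -1) + K*4) = 8112*((-1 - 1) + 30*4) = 8112*(-2 + 120) = 8112*118 = 957216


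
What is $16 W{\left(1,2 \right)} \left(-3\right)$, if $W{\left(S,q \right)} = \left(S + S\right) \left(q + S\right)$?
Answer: $-288$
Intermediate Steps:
$W{\left(S,q \right)} = 2 S \left(S + q\right)$
$16 W{\left(1,2 \right)} \left(-3\right) = 16 \cdot 2 \cdot 1 \left(1 + 2\right) \left(-3\right) = 16 \cdot 2 \cdot 1 \cdot 3 \left(-3\right) = 16 \cdot 6 \left(-3\right) = 96 \left(-3\right) = -288$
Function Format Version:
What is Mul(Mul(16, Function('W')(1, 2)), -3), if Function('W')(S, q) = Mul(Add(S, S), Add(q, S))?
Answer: -288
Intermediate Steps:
Function('W')(S, q) = Mul(2, S, Add(S, q)) (Function('W')(S, q) = Mul(Mul(2, S), Add(S, q)) = Mul(2, S, Add(S, q)))
Mul(Mul(16, Function('W')(1, 2)), -3) = Mul(Mul(16, Mul(2, 1, Add(1, 2))), -3) = Mul(Mul(16, Mul(2, 1, 3)), -3) = Mul(Mul(16, 6), -3) = Mul(96, -3) = -288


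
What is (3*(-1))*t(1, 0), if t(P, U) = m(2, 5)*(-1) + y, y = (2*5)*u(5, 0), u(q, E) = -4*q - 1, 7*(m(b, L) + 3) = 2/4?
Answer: 8697/14 ≈ 621.21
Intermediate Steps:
m(b, L) = -41/14 (m(b, L) = -3 + (2/4)/7 = -3 + (2*(¼))/7 = -3 + (⅐)*(½) = -3 + 1/14 = -41/14)
u(q, E) = -1 - 4*q
y = -210 (y = (2*5)*(-1 - 4*5) = 10*(-1 - 20) = 10*(-21) = -210)
t(P, U) = -2899/14 (t(P, U) = -41/14*(-1) - 210 = 41/14 - 210 = -2899/14)
(3*(-1))*t(1, 0) = (3*(-1))*(-2899/14) = -3*(-2899/14) = 8697/14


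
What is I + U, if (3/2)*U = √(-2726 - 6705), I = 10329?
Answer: 10329 + 2*I*√9431/3 ≈ 10329.0 + 64.742*I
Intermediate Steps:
U = 2*I*√9431/3 (U = 2*√(-2726 - 6705)/3 = 2*√(-9431)/3 = 2*(I*√9431)/3 = 2*I*√9431/3 ≈ 64.742*I)
I + U = 10329 + 2*I*√9431/3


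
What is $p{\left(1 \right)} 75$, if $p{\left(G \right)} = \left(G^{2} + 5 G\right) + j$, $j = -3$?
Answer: $225$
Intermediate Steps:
$p{\left(G \right)} = -3 + G^{2} + 5 G$ ($p{\left(G \right)} = \left(G^{2} + 5 G\right) - 3 = -3 + G^{2} + 5 G$)
$p{\left(1 \right)} 75 = \left(-3 + 1^{2} + 5 \cdot 1\right) 75 = \left(-3 + 1 + 5\right) 75 = 3 \cdot 75 = 225$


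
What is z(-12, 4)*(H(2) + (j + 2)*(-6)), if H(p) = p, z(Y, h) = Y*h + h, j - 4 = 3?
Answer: 2288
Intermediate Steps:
j = 7 (j = 4 + 3 = 7)
z(Y, h) = h + Y*h
z(-12, 4)*(H(2) + (j + 2)*(-6)) = (4*(1 - 12))*(2 + (7 + 2)*(-6)) = (4*(-11))*(2 + 9*(-6)) = -44*(2 - 54) = -44*(-52) = 2288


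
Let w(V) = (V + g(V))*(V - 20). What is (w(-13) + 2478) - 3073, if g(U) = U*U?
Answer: -5743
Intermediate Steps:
g(U) = U**2
w(V) = (-20 + V)*(V + V**2) (w(V) = (V + V**2)*(V - 20) = (V + V**2)*(-20 + V) = (-20 + V)*(V + V**2))
(w(-13) + 2478) - 3073 = (-13*(-20 + (-13)**2 - 19*(-13)) + 2478) - 3073 = (-13*(-20 + 169 + 247) + 2478) - 3073 = (-13*396 + 2478) - 3073 = (-5148 + 2478) - 3073 = -2670 - 3073 = -5743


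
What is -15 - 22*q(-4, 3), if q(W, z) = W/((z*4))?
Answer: -23/3 ≈ -7.6667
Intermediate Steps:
q(W, z) = W/(4*z) (q(W, z) = W/((4*z)) = W*(1/(4*z)) = W/(4*z))
-15 - 22*q(-4, 3) = -15 - 11*(-4)/(2*3) = -15 - 22*(-⅓) = -15 + 22/3 = -23/3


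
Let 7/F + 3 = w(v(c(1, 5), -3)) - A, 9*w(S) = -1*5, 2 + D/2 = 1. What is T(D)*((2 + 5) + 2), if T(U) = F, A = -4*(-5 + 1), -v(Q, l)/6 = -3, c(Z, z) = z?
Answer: -567/176 ≈ -3.2216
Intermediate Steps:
D = -2 (D = -4 + 2*1 = -4 + 2 = -2)
v(Q, l) = 18 (v(Q, l) = -6*(-3) = 18)
w(S) = -5/9 (w(S) = (-1*5)/9 = (⅑)*(-5) = -5/9)
A = 16 (A = -4*(-4) = 16)
F = -63/176 (F = 7/(-3 + (-5/9 - 1*16)) = 7/(-3 + (-5/9 - 16)) = 7/(-3 - 149/9) = 7/(-176/9) = 7*(-9/176) = -63/176 ≈ -0.35795)
T(U) = -63/176
T(D)*((2 + 5) + 2) = -63*((2 + 5) + 2)/176 = -63*(7 + 2)/176 = -63/176*9 = -567/176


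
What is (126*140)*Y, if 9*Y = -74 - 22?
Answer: -188160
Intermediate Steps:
Y = -32/3 (Y = (-74 - 22)/9 = (⅑)*(-96) = -32/3 ≈ -10.667)
(126*140)*Y = (126*140)*(-32/3) = 17640*(-32/3) = -188160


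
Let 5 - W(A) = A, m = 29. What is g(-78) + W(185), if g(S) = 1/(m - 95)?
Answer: -11881/66 ≈ -180.02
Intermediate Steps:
W(A) = 5 - A
g(S) = -1/66 (g(S) = 1/(29 - 95) = 1/(-66) = -1/66)
g(-78) + W(185) = -1/66 + (5 - 1*185) = -1/66 + (5 - 185) = -1/66 - 180 = -11881/66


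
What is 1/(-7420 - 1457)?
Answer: -1/8877 ≈ -0.00011265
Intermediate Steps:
1/(-7420 - 1457) = 1/(-8877) = -1/8877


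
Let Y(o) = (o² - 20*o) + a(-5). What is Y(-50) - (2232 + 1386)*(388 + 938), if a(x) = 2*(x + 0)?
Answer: -4793978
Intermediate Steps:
a(x) = 2*x
Y(o) = -10 + o² - 20*o (Y(o) = (o² - 20*o) + 2*(-5) = (o² - 20*o) - 10 = -10 + o² - 20*o)
Y(-50) - (2232 + 1386)*(388 + 938) = (-10 + (-50)² - 20*(-50)) - (2232 + 1386)*(388 + 938) = (-10 + 2500 + 1000) - 3618*1326 = 3490 - 1*4797468 = 3490 - 4797468 = -4793978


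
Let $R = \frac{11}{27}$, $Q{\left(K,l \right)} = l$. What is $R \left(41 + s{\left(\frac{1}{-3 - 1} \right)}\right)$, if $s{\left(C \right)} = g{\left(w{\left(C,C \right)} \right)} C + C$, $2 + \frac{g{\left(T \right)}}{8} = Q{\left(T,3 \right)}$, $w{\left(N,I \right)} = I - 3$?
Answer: $\frac{1705}{108} \approx 15.787$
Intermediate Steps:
$w{\left(N,I \right)} = -3 + I$ ($w{\left(N,I \right)} = I - 3 = -3 + I$)
$g{\left(T \right)} = 8$ ($g{\left(T \right)} = -16 + 8 \cdot 3 = -16 + 24 = 8$)
$s{\left(C \right)} = 9 C$ ($s{\left(C \right)} = 8 C + C = 9 C$)
$R = \frac{11}{27}$ ($R = 11 \cdot \frac{1}{27} = \frac{11}{27} \approx 0.40741$)
$R \left(41 + s{\left(\frac{1}{-3 - 1} \right)}\right) = \frac{11 \left(41 + \frac{9}{-3 - 1}\right)}{27} = \frac{11 \left(41 + \frac{9}{-4}\right)}{27} = \frac{11 \left(41 + 9 \left(- \frac{1}{4}\right)\right)}{27} = \frac{11 \left(41 - \frac{9}{4}\right)}{27} = \frac{11}{27} \cdot \frac{155}{4} = \frac{1705}{108}$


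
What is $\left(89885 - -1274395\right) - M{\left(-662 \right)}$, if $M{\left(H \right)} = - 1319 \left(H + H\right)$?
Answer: $-382076$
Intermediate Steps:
$M{\left(H \right)} = - 2638 H$ ($M{\left(H \right)} = - 1319 \cdot 2 H = - 2638 H$)
$\left(89885 - -1274395\right) - M{\left(-662 \right)} = \left(89885 - -1274395\right) - \left(-2638\right) \left(-662\right) = \left(89885 + 1274395\right) - 1746356 = 1364280 - 1746356 = -382076$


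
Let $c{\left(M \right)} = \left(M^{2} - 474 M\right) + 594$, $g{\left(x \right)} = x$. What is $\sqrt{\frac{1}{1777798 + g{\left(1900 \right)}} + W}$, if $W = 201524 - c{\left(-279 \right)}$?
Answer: $\frac{i \sqrt{29003194759535330}}{1779698} \approx 95.692 i$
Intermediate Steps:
$c{\left(M \right)} = 594 + M^{2} - 474 M$
$W = -9157$ ($W = 201524 - \left(594 + \left(-279\right)^{2} - -132246\right) = 201524 - \left(594 + 77841 + 132246\right) = 201524 - 210681 = -9157$)
$\sqrt{\frac{1}{1777798 + g{\left(1900 \right)}} + W} = \sqrt{\frac{1}{1777798 + 1900} - 9157} = \sqrt{\frac{1}{1779698} - 9157} = \sqrt{- \frac{16296694585}{1779698}} = \frac{i \sqrt{29003194759535330}}{1779698}$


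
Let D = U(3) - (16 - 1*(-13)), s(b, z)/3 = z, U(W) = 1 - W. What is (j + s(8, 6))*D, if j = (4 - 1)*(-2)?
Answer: -372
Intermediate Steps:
j = -6 (j = 3*(-2) = -6)
s(b, z) = 3*z
D = -31 (D = (1 - 1*3) - (16 - 1*(-13)) = (1 - 3) - (16 + 13) = -2 - 1*29 = -2 - 29 = -31)
(j + s(8, 6))*D = (-6 + 3*6)*(-31) = (-6 + 18)*(-31) = 12*(-31) = -372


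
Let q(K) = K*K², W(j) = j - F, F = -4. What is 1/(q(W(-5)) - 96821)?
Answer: -1/96822 ≈ -1.0328e-5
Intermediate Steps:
W(j) = 4 + j (W(j) = j - 1*(-4) = j + 4 = 4 + j)
q(K) = K³
1/(q(W(-5)) - 96821) = 1/((4 - 5)³ - 96821) = 1/((-1)³ - 96821) = 1/(-1 - 96821) = 1/(-96822) = -1/96822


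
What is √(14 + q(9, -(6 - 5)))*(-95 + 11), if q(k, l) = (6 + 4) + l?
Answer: -84*√23 ≈ -402.85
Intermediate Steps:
q(k, l) = 10 + l
√(14 + q(9, -(6 - 5)))*(-95 + 11) = √(14 + (10 - (6 - 5)))*(-95 + 11) = √(14 + (10 - 1*1))*(-84) = √(14 + (10 - 1))*(-84) = √(14 + 9)*(-84) = √23*(-84) = -84*√23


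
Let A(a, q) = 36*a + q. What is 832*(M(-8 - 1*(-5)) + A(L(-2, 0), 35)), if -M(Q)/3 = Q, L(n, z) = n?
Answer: -23296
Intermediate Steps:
A(a, q) = q + 36*a
M(Q) = -3*Q
832*(M(-8 - 1*(-5)) + A(L(-2, 0), 35)) = 832*(-3*(-8 - 1*(-5)) + (35 + 36*(-2))) = 832*(-3*(-8 + 5) + (35 - 72)) = 832*(-3*(-3) - 37) = 832*(9 - 37) = 832*(-28) = -23296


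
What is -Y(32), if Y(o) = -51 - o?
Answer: 83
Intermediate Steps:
-Y(32) = -(-51 - 1*32) = -(-51 - 32) = -1*(-83) = 83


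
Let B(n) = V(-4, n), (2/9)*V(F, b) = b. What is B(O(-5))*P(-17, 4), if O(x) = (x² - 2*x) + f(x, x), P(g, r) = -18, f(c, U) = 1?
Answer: -2916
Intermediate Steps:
V(F, b) = 9*b/2
O(x) = 1 + x² - 2*x (O(x) = (x² - 2*x) + 1 = 1 + x² - 2*x)
B(n) = 9*n/2
B(O(-5))*P(-17, 4) = (9*(1 + (-5)² - 2*(-5))/2)*(-18) = (9*(1 + 25 + 10)/2)*(-18) = ((9/2)*36)*(-18) = 162*(-18) = -2916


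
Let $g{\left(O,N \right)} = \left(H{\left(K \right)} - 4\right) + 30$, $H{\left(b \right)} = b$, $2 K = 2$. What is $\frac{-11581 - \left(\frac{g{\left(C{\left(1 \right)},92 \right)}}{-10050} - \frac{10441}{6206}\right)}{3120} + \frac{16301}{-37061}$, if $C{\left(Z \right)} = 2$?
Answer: $- \frac{623703142742041}{150247869739500} \approx -4.1512$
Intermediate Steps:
$K = 1$ ($K = \frac{1}{2} \cdot 2 = 1$)
$g{\left(O,N \right)} = 27$ ($g{\left(O,N \right)} = \left(1 - 4\right) + 30 = -3 + 30 = 27$)
$\frac{-11581 - \left(\frac{g{\left(C{\left(1 \right)},92 \right)}}{-10050} - \frac{10441}{6206}\right)}{3120} + \frac{16301}{-37061} = \frac{-11581 - \left(\frac{27}{-10050} - \frac{10441}{6206}\right)}{3120} + \frac{16301}{-37061} = \left(-11581 - \left(27 \left(- \frac{1}{10050}\right) - \frac{10441}{6206}\right)\right) \frac{1}{3120} + 16301 \left(- \frac{1}{37061}\right) = \left(-11581 - \left(- \frac{9}{3350} - \frac{10441}{6206}\right)\right) \frac{1}{3120} - \frac{16301}{37061} = \left(-11581 - - \frac{8758301}{5197525}\right) \frac{1}{3120} - \frac{16301}{37061} = \left(-11581 + \frac{8758301}{5197525}\right) \frac{1}{3120} - \frac{16301}{37061} = \left(- \frac{60183778724}{5197525}\right) \frac{1}{3120} - \frac{16301}{37061} = - \frac{15045944681}{4054069500} - \frac{16301}{37061} = - \frac{623703142742041}{150247869739500}$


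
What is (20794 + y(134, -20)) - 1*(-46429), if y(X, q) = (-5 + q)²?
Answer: 67848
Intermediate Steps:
(20794 + y(134, -20)) - 1*(-46429) = (20794 + (-5 - 20)²) - 1*(-46429) = (20794 + (-25)²) + 46429 = (20794 + 625) + 46429 = 21419 + 46429 = 67848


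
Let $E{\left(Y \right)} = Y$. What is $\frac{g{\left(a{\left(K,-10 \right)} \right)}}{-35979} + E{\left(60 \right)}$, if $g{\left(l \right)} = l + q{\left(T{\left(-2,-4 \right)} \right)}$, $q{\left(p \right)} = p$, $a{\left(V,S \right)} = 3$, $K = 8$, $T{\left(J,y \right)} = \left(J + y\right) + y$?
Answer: $\frac{2158747}{35979} \approx 60.0$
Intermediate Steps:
$T{\left(J,y \right)} = J + 2 y$
$g{\left(l \right)} = -10 + l$ ($g{\left(l \right)} = l + \left(-2 + 2 \left(-4\right)\right) = l - 10 = -10 + l$)
$\frac{g{\left(a{\left(K,-10 \right)} \right)}}{-35979} + E{\left(60 \right)} = \frac{-10 + 3}{-35979} + 60 = \left(-7\right) \left(- \frac{1}{35979}\right) + 60 = \frac{7}{35979} + 60 = \frac{2158747}{35979}$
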